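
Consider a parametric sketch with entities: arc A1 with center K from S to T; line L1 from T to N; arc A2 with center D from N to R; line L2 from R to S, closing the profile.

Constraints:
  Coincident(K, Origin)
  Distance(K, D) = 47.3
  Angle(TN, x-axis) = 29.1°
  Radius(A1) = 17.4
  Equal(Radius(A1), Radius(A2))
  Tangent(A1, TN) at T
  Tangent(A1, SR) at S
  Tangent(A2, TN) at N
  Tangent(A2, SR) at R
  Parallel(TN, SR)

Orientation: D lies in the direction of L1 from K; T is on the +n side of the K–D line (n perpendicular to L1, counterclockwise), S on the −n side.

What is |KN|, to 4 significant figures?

50.40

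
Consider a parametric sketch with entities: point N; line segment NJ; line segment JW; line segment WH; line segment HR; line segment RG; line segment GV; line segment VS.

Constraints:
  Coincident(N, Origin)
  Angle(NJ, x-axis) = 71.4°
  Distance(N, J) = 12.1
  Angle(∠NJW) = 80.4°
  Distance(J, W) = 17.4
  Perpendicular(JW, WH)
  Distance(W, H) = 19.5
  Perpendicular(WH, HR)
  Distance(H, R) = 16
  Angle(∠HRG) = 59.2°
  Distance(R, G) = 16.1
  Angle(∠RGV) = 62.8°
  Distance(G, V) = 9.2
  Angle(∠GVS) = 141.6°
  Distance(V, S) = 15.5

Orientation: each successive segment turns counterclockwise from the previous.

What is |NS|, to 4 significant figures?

20.08

∠RGV = 62.8° gives GV at -131.0° from the x-axis; with |GV| = 9.2, V = (-12.59, 0.4324). ∠GVS = 141.6° gives VS at -92.60° from the x-axis; with |VS| = 15.5, S = (-13.29, -15.05). Then |NS| = |S − N| = 20.08.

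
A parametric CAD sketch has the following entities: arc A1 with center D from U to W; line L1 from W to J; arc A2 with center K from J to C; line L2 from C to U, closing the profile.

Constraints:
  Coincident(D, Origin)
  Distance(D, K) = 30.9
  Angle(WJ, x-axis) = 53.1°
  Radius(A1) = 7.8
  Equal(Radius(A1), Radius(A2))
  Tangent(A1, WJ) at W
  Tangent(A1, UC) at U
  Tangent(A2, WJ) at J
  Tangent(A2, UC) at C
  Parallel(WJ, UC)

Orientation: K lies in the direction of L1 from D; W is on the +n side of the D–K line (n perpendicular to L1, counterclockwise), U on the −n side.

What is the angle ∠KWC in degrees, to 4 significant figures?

12.62°

Tangency of A1 to both parallel lines with radius 7.8 puts W and U at D ± 7.8·n: W = (-6.238, 4.683), U = (6.238, -4.683). Equal radii place J and C the same way about K: J = K + 7.8·n = (12.32, 29.39), C = K − 7.8·n = (24.79, 20.03). Then cos ∠KWC = WK·WC / (|WK||WC|), giving 12.62°.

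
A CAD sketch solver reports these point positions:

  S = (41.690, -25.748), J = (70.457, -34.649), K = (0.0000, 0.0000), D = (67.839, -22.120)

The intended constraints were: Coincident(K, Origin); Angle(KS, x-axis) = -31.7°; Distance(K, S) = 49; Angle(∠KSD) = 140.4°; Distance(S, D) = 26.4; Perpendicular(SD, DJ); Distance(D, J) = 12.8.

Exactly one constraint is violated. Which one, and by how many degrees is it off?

Perpendicular(SD, DJ) — off by 3.90°.

K = (0.00, 0.00) ✓; KS at -31.70° ✓; |KS| = 49.00 ✓; ∠KSD = 140.4° ✓; |SD| = 26.40 ✓; ∠(SD, DJ) = 86.10° ✗; |DJ| = 12.80 ✓.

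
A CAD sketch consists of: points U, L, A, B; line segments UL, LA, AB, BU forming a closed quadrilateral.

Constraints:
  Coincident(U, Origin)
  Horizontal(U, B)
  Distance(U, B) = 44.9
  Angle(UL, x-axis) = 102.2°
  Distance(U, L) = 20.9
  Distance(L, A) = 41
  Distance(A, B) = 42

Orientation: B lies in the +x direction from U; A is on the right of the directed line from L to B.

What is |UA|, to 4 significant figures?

20.23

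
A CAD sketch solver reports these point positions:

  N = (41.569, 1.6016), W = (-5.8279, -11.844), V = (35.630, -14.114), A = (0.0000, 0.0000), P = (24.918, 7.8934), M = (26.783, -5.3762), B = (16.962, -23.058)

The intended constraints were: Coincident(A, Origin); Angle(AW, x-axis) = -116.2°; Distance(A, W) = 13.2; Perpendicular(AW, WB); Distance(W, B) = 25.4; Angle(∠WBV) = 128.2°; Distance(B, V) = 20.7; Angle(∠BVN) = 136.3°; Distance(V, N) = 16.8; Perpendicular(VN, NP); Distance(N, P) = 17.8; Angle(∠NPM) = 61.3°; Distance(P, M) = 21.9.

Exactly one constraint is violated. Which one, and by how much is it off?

Distance(P, M) = 21.9 — off by 8.50.

A = (0.00, 0.00) ✓; AW at -116.2° ✓; |AW| = 13.20 ✓; ∠(AW, WB) = 90.00° ✓; |WB| = 25.40 ✓; ∠WBV = 128.2° ✓; |BV| = 20.70 ✓; ∠BVN = 136.3° ✓; |VN| = 16.80 ✓; ∠(VN, NP) = 90.00° ✓; |NP| = 17.80 ✓; ∠NPM = 61.30° ✓; |PM| = 13.40 ✗.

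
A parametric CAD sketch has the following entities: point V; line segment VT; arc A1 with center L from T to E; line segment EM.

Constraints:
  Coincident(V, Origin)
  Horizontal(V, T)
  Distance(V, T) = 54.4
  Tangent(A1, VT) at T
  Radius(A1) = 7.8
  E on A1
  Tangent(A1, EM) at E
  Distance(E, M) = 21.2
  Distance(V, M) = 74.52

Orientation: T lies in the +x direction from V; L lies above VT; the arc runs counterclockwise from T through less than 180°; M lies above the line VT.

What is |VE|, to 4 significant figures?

61.55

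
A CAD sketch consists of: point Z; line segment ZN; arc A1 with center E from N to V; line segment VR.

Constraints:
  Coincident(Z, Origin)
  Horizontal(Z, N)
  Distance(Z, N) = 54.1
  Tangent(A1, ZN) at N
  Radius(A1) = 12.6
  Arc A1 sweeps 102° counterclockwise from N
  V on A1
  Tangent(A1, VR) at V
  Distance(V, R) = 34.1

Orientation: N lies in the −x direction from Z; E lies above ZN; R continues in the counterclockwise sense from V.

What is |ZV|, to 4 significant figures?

44.46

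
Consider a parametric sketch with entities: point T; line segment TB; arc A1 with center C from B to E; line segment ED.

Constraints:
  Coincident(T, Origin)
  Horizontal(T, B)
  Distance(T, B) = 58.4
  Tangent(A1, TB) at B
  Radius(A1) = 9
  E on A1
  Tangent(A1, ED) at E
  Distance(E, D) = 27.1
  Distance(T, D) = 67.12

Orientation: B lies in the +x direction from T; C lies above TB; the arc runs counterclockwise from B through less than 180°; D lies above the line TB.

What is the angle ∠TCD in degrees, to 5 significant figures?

93.366°

Checks: |TB| = 58.40 ✓; |CE| = 9.000 ✓; ∠(CE, ED) = 90.00° ✓; |ED| = 27.10 ✓; |TD| = 67.12 ✓.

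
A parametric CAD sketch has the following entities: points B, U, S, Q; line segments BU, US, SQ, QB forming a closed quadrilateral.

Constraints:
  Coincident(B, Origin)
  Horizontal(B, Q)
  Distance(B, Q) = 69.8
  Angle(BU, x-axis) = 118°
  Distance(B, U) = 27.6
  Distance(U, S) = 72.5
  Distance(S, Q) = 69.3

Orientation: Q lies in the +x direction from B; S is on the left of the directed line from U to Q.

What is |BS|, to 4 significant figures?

80.42

Checks: |US| = 72.50 ✓; |SQ| = 69.30 ✓.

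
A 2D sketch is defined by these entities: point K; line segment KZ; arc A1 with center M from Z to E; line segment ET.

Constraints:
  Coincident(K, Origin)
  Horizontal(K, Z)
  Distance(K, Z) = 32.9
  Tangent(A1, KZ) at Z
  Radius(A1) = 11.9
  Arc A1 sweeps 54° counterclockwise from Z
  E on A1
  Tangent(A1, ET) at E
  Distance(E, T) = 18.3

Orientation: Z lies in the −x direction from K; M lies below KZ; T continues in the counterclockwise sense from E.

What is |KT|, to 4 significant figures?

56.81

On A1, Z sits at bearing 90° from M; a 54° counterclockwise sweep puts E at bearing 144°, so E = M + 11.9·(cos 144°, sin 144°) = (-42.53, -4.905). A1 meets ET tangentially, so ME is at right angles to ET, so ET runs along (−sin 144°, cos 144°); with |ET| = 18.3, T = (-53.28, -19.71). Then |KT| = |T − K| = 56.81.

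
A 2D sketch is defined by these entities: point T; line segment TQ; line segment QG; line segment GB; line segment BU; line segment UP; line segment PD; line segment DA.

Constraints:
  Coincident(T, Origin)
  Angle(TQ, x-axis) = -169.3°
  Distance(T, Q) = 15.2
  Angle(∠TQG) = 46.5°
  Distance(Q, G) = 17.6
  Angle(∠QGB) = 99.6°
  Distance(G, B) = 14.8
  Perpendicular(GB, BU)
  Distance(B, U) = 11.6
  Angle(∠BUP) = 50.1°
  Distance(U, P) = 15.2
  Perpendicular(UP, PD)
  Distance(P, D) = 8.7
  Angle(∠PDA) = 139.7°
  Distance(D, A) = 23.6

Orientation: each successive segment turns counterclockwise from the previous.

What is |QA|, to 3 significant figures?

43.6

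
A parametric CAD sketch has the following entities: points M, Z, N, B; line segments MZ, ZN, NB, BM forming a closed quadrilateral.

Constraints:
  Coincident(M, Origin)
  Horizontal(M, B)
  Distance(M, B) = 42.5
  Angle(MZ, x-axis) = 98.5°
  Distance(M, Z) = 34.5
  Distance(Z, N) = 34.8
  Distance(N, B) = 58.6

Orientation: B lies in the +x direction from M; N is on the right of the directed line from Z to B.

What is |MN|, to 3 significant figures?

16.1

Checks: |ZN| = 34.80 ✓; |NB| = 58.60 ✓.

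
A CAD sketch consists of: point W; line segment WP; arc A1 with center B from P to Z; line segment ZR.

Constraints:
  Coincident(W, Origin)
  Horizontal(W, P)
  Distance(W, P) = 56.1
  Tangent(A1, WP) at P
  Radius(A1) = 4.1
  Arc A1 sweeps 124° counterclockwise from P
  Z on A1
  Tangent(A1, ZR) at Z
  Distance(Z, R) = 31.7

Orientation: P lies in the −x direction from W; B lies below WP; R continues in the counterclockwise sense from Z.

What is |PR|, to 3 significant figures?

35.7

W is at the origin; W and P share the same y with |WP| = 56.1 and P on the −x side, so P = (-56.1, 0.00). A1 meets WP tangentially, so BP is at right angles to WP, so B = P + (0, -4.1) = (-56.1, -4.10). On A1, P sits at bearing 90° from B; a 124° counterclockwise sweep puts Z at bearing 214°, so Z = B + 4.1·(cos 214°, sin 214°) = (-59.5, -6.39). A1 meets ZR tangentially, so BZ is at right angles to ZR, so ZR runs along (−sin 214°, cos 214°); with |ZR| = 31.7, R = (-41.8, -32.7). Then |PR| = |R − P| = 35.7.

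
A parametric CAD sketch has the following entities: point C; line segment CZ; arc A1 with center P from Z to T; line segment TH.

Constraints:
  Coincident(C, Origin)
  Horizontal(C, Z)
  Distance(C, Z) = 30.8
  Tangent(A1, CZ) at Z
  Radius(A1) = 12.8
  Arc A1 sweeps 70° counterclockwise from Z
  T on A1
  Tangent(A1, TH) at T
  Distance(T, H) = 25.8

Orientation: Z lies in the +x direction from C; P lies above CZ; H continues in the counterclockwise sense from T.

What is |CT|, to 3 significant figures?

43.6

C is at the origin; C and Z share the same y with |CZ| = 30.8 and Z on the +x side, so Z = (30.8, 0.00). A1 meets CZ tangentially, so PZ is at right angles to CZ, so P = Z + (0, 12.8) = (30.8, 12.8). On A1, Z sits at bearing -90° from P; a 70° counterclockwise sweep puts T at bearing -20°, so T = P + 12.8·(cos -20°, sin -20°) = (42.8, 8.42). Then |CT| = |T − C| = 43.6.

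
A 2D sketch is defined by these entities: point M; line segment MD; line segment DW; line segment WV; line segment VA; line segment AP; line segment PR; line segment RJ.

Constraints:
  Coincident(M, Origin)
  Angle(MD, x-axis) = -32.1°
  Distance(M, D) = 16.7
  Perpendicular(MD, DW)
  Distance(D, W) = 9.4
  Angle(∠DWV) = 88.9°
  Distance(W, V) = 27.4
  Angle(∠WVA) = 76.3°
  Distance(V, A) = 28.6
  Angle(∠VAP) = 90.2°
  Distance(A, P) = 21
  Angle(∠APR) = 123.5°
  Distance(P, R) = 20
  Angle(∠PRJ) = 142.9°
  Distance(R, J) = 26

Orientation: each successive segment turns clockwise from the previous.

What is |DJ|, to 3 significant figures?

30.2

∠APR = 123.5° gives PR at -103° from the x-axis; with |PR| = 20.0, R = (16.9, -17.0). ∠PRJ = 142.9° gives RJ at -140° from the x-axis; with |RJ| = 26.0, J = (-3.06, -33.7). Then |DJ| = |J − D| = 30.2.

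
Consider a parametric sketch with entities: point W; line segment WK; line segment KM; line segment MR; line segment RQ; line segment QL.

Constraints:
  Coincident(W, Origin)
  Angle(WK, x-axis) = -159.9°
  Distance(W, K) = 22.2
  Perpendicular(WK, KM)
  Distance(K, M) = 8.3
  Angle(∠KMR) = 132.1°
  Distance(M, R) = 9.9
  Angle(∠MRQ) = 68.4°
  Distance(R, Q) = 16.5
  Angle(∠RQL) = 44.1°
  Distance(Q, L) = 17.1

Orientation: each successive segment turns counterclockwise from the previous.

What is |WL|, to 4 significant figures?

25.45

W is at the origin; WK runs at -159.9° with length 22.2, so K = (-20.85, -7.629). The perpendicularity gives KM at right angles to WK, so KM runs at -69.90°; with |KM| = 8.3, M = (-18.00, -15.42). ∠KMR = 132.1° gives MR at -22.00° from the x-axis; with |MR| = 9.9, R = (-8.816, -19.13). ∠MRQ = 68.4° gives RQ at 89.60° from the x-axis; with |RQ| = 16.5, Q = (-8.701, -2.633). ∠RQL = 44.1° gives QL at -134.5° from the x-axis; with |QL| = 17.1, L = (-20.69, -14.83). Then |WL| = |L − W| = 25.45.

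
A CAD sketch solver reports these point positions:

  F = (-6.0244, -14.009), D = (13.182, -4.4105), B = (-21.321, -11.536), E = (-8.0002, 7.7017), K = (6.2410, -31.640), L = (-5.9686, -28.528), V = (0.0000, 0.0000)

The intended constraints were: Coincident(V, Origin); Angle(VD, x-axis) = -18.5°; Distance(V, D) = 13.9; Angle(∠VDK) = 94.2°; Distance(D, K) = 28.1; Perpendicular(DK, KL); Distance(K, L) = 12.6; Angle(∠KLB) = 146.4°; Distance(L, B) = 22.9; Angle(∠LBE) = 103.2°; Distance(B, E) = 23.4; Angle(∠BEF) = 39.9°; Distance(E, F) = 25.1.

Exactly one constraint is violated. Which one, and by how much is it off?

Distance(E, F) = 25.1 — off by 3.30.

V = (0.00, 0.00) ✓; VD at -18.50° ✓; |VD| = 13.90 ✓; ∠VDK = 94.20° ✓; |DK| = 28.10 ✓; ∠(DK, KL) = 90.00° ✓; |KL| = 12.60 ✓; ∠KLB = 146.4° ✓; |LB| = 22.90 ✓; ∠LBE = 103.2° ✓; |BE| = 23.40 ✓; ∠BEF = 39.90° ✓; |EF| = 21.80 ✗.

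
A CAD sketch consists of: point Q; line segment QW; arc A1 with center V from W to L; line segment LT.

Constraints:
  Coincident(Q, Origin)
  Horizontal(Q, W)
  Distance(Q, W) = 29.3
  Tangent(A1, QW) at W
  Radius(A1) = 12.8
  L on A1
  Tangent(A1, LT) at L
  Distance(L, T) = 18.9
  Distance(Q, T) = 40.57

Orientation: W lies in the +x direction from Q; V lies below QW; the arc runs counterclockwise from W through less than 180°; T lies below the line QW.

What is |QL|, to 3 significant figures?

23.3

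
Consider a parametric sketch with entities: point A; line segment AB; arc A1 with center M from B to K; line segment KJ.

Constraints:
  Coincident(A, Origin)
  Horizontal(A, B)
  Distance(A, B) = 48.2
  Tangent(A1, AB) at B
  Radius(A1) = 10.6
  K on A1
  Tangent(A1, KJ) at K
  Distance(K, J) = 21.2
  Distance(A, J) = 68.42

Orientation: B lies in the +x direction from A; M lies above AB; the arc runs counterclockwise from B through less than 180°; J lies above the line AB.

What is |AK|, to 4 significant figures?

59.45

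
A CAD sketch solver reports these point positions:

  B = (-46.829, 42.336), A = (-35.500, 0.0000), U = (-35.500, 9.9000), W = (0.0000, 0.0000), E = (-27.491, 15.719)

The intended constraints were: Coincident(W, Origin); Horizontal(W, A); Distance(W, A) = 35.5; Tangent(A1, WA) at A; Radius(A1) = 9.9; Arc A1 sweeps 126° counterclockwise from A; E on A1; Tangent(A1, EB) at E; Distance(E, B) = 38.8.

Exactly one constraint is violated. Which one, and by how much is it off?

Distance(E, B) = 38.8 — off by 5.90.

W = (0.00, 0.00) ✓; W.y = 0.00, A.y = 0.00 ✓; |WA| = 35.50 ✓; ∠(UA, AW) = 90.00° ✓; |UA| = 9.900 ✓; bearing(U→E) − bearing(U→A) = 126.0° ✓; |UE| = 9.900 ✓; ∠(UE, EB) = 90.00° ✓; |EB| = 32.90 ✗.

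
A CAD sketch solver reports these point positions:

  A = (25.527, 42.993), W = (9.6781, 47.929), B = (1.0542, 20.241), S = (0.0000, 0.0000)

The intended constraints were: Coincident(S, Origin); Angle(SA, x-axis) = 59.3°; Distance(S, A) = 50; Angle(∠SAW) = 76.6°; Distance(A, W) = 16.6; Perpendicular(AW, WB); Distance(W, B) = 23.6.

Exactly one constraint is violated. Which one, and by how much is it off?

Distance(W, B) = 23.6 — off by 5.40.

S = (0.00, 0.00) ✓; SA at 59.30° ✓; |SA| = 50.00 ✓; ∠SAW = 76.60° ✓; |AW| = 16.60 ✓; ∠(AW, WB) = 90.00° ✓; |WB| = 29.00 ✗.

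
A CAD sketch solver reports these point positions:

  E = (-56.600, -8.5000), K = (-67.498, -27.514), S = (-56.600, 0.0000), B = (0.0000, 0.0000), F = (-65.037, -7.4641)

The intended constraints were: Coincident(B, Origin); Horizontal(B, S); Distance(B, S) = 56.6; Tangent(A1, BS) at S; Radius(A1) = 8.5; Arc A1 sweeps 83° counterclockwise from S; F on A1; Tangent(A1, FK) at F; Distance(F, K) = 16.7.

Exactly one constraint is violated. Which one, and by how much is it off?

Distance(F, K) = 16.7 — off by 3.50.

B = (0.00, 0.00) ✓; B.y = 0.00, S.y = 0.00 ✓; |BS| = 56.60 ✓; ∠(ES, SB) = 90.00° ✓; |ES| = 8.500 ✓; bearing(E→F) − bearing(E→S) = 83.00° ✓; |EF| = 8.500 ✓; ∠(EF, FK) = 90.00° ✓; |FK| = 20.20 ✗.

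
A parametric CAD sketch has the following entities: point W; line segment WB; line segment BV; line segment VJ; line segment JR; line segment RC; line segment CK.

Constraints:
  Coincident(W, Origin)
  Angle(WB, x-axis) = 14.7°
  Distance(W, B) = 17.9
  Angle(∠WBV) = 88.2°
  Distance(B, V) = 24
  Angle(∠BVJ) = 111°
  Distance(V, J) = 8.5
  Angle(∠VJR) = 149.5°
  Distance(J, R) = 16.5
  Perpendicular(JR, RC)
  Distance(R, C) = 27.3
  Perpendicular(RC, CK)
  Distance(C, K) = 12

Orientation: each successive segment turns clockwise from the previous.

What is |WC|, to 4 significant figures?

3.647

∠VJR = 149.5° gives JR at -176.6° from the x-axis; with |JR| = 16.5, R = (-0.8540, -24.57). The perpendicularity gives RC at right angles to JR, so RC runs at 93.40°; with |RC| = 27.3, C = (-2.473, 2.681). Then |WC| = |C − W| = 3.647.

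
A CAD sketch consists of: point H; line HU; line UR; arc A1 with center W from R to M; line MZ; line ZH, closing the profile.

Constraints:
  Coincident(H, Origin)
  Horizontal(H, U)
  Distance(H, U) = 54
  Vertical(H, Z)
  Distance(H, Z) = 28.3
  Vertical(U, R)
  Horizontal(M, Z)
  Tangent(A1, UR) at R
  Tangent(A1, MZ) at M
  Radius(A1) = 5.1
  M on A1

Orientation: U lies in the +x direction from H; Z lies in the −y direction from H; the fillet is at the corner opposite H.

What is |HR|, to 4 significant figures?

58.77

H is at the origin; H and U share the same y with |HU| = 54.0 and U on the +x side, so U = (54.00, 0.000). H and Z share the same x with |HZ| = 28.3 and Z on the −y side, so Z = (0.000, -28.30). The virtual corner opposite H is at (54.00, -28.30). A1 meets UR tangentially, so WR is at right angles to UR and since A1 is tangent to MZ there, WM ⟂ MZ, with radius 5.1, so the center W sits 5.1 in from both sides at W = (48.90, -23.20). That places the tangent points at R = (54.00, -23.20) on UR and M = (48.90, -28.30) on MZ. Then |HR| = |R − H| = 58.77.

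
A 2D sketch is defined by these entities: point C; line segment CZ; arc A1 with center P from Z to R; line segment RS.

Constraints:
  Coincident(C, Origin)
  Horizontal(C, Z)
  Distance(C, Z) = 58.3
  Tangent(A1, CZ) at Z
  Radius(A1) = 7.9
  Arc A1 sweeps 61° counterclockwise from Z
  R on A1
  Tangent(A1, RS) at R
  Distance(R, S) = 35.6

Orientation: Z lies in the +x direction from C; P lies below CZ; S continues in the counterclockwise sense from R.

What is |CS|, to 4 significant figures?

49.04

C is at the origin; C and Z share the same y with |CZ| = 58.3 and Z on the +x side, so Z = (58.30, 0.000). Since A1 is tangent to CZ there, PZ ⟂ CZ, so P = Z + (0, -7.9) = (58.30, -7.900). On A1, Z sits at bearing 90° from P; a 61° counterclockwise sweep puts R at bearing 151°, so R = P + 7.9·(cos 151°, sin 151°) = (51.39, -4.070). The tangent condition forces PR to be normal to RS, so RS runs along (−sin 151°, cos 151°); with |RS| = 35.6, S = (34.13, -35.21). Then |CS| = |S − C| = 49.04.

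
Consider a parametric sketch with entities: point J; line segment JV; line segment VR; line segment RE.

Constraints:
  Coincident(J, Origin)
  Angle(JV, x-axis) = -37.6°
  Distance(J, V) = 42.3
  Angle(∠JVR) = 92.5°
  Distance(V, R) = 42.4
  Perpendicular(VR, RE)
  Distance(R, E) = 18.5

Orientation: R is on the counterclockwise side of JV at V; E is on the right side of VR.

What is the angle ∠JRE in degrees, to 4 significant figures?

133.7°

∠JVR = 92.5°, so VR runs at -37.6° + (180° − 92.5°) = 49.90° from the x-axis; with |VR| = 42.4, R = V + 42.4·(cos 49.90°, sin 49.90°) = (60.82, 6.624). VR ⟂ RE; with |RE| = 18.5 on the right of VR, E = R + 18.5·(0.7649, -0.6441) = (74.98, -5.293). Then cos ∠JRE = RJ·RE / (|RJ||RE|), giving 133.7°.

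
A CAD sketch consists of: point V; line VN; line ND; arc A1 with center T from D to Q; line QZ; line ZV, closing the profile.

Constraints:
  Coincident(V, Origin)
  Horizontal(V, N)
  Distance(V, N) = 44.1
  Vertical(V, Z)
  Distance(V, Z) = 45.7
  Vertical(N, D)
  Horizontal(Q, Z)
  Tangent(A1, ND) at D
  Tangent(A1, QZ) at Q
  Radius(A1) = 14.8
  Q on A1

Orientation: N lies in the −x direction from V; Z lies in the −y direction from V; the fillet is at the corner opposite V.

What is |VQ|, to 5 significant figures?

54.286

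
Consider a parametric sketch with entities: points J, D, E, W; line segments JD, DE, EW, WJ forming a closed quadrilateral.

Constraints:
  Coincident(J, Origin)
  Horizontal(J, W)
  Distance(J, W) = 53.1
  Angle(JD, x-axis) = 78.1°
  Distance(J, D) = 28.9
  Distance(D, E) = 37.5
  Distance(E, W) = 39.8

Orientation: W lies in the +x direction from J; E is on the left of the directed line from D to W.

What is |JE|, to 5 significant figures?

56.889

J is at the origin; J and W share the same y with |JW| = 53.1 and W in +x, so W = (53.1, 0). JD runs at 78.1° with |JD| = 28.9, so D = (5.9593, 28.279). E is determined by |DE| = 37.5 and |EW| = 39.8 together: it lies at the intersection of circle(D, 37.5) and circle(W, 39.8). With |DW| = 54.972, the foot of the radical line on DW is 25.869 from D and the perpendicular offset is √(37.5² − 25.869²) = 27.149. Taking the left-of-DW solution: E = (42.109, 38.252).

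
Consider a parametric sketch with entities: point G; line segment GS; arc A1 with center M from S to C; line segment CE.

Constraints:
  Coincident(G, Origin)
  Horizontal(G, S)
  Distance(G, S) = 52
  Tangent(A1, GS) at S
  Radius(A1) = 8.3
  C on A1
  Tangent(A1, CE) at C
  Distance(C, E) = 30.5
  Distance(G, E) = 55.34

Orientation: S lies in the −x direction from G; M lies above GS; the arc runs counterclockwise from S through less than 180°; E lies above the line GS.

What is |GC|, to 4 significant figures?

44.37

G is at the origin; GS is horizontal with |GS| = 52.0 and S on the −x side, so S = (-52.00, 0.000). Since A1 is tangent to GS there, MS ⟂ GS, so M = S + (0, 8.3) = (-52.00, 8.300). Since MC ⟂ CE (tangency), |ME| = √(8.3² + 30.5²) = 31.61 regardless of where C sits on A1. So E lies on both circle(G, 55.34) and circle(M, 31.61); the above-GS intersection is E = (-40.48, 37.73). C is the foot of the tangent from E: C = (-43.75, 7.411).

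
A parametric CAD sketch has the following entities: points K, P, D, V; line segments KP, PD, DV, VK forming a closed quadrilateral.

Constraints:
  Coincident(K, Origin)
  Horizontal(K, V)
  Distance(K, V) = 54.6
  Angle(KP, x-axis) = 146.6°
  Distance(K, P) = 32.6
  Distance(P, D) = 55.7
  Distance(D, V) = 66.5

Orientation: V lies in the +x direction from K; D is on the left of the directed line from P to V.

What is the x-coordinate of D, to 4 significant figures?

15.45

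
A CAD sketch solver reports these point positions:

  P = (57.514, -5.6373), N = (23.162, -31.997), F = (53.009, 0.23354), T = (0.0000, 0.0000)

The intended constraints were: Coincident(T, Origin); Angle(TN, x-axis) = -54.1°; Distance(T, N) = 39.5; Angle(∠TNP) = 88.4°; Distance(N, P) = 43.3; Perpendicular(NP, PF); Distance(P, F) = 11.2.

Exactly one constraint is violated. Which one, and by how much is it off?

Distance(P, F) = 11.2 — off by 3.80.

T = (0.00, 0.00) ✓; TN at -54.10° ✓; |TN| = 39.50 ✓; ∠TNP = 88.40° ✓; |NP| = 43.30 ✓; ∠(NP, PF) = 90.00° ✓; |PF| = 7.400 ✗.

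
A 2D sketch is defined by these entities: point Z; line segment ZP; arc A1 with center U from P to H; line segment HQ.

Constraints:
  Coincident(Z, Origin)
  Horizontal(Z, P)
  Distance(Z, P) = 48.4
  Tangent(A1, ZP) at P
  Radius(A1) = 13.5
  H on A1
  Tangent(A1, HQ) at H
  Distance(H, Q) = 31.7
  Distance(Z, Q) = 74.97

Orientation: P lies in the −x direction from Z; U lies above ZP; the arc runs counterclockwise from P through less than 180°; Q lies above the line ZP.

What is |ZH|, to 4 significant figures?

44.26

Checks: Z.y = 0.00, P.y = 0.00 ✓; |UH| = 13.50 ✓; ∠(UH, HQ) = 90.00° ✓; |HQ| = 31.70 ✓; |ZQ| = 74.97 ✓.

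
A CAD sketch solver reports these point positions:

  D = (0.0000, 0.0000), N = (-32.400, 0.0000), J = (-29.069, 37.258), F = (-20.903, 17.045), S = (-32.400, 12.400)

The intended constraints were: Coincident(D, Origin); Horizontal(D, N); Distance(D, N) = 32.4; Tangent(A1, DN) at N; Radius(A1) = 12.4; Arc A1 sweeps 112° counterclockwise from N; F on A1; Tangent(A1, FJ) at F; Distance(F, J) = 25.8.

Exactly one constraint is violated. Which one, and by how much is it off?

Distance(F, J) = 25.8 — off by 4.00.

D = (0.00, 0.00) ✓; D.y = 0.00, N.y = 0.00 ✓; |DN| = 32.40 ✓; ∠(SN, ND) = 90.00° ✓; |SN| = 12.40 ✓; bearing(S→F) − bearing(S→N) = 112.0° ✓; |SF| = 12.40 ✓; ∠(SF, FJ) = 90.00° ✓; |FJ| = 21.80 ✗.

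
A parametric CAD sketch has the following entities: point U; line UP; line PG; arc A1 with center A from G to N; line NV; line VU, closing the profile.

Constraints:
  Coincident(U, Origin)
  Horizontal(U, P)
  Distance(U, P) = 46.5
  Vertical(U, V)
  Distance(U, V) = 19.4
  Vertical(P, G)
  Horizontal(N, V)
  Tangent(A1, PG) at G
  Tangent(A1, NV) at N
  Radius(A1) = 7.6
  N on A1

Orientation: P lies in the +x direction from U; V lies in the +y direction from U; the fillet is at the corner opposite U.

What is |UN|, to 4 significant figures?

43.47

U is at the origin; U and P share the same y with |UP| = 46.5 and P on the +x side, so P = (46.50, 0.000). U and V share the same x with |UV| = 19.4 and V on the +y side, so V = (0.000, 19.40). The virtual corner opposite U is at (46.50, 19.40). Tangency of A1 to PG means the radius AG is perpendicular to PG and since A1 is tangent to NV there, AN ⟂ NV, with radius 7.6, so the center A sits 7.6 in from both sides at A = (38.90, 11.80). That places the tangent points at G = (46.50, 11.80) on PG and N = (38.90, 19.40) on NV. Then |UN| = |N − U| = 43.47.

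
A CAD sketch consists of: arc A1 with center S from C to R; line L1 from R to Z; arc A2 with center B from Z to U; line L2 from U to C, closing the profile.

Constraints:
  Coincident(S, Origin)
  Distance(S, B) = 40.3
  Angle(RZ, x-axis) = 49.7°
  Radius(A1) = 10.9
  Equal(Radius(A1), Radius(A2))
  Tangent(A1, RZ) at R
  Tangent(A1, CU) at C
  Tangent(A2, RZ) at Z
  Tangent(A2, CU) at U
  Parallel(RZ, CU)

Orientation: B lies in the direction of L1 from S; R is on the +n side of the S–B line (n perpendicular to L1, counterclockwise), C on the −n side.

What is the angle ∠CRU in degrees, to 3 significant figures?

61.6°

Tangency of A1 to both parallel lines with radius 10.9 puts R and C at S ± 10.9·n: R = (-8.31, 7.05), C = (8.31, -7.05). Equal radii place Z and U the same way about B: Z = B + 10.9·n = (17.8, 37.8), U = B − 10.9·n = (34.4, 23.7). Then cos ∠CRU = RC·RU / (|RC||RU|), giving 61.6°.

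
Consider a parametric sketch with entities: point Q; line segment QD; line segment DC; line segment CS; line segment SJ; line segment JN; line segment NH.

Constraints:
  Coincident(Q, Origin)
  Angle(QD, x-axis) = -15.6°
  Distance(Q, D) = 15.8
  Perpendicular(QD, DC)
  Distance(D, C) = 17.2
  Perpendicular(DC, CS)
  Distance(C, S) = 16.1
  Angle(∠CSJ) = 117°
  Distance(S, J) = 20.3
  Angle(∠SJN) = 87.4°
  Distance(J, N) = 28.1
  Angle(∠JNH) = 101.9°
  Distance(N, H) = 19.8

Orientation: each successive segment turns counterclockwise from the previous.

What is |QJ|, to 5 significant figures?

9.5573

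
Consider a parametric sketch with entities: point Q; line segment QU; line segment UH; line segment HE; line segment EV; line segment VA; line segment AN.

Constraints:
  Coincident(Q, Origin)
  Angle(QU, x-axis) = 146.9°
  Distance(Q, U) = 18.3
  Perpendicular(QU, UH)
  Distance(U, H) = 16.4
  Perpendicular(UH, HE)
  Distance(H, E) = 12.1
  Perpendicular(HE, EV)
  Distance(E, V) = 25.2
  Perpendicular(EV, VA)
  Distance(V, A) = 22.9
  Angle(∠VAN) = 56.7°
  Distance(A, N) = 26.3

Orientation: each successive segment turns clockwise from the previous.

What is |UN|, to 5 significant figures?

13.675

The perpendicularity gives VA at right angles to EV, so VA runs at 146.90°; with |VA| = 22.9, A = (-29.183, 8.5196). ∠VAN = 56.7° gives AN at 23.600° from the x-axis; with |AN| = 26.3, N = (-5.0830, 19.049). Then |UN| = |N − U| = 13.675.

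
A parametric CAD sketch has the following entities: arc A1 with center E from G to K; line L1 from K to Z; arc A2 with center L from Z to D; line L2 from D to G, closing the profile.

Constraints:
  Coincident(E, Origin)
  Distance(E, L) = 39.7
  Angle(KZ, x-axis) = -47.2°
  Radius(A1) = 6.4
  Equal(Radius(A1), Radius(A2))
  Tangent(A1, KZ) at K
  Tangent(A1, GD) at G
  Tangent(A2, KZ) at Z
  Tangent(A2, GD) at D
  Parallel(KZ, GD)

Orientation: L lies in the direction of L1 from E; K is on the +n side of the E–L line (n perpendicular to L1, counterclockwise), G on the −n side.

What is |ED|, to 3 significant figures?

40.2

The slot axis is L1's direction at -47.2°, so u = (cos -47.2°, sin -47.2°) = (0.679, -0.734) and n = (−sin -47.2°, cos -47.2°) = (0.734, 0.679). E is at the origin and L lies 39.7 along u from E, so L = 39.7·u = (27.0, -29.1). Tangency of A1 to both parallel lines with radius 6.4 puts K and G at E ± 6.4·n: K = (4.70, 4.35), G = (-4.70, -4.35). Equal radii place Z and D the same way about L: Z = L + 6.4·n = (31.7, -24.8), D = L − 6.4·n = (22.3, -33.5). Then |ED| = |D − E| = 40.2.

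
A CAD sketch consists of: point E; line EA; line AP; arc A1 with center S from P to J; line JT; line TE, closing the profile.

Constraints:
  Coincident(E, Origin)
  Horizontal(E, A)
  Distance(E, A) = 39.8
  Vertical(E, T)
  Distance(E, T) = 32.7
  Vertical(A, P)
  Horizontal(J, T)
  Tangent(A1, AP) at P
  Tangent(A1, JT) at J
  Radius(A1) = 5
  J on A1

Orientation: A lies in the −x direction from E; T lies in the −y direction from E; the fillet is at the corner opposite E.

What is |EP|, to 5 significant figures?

48.491

E is at the origin; E and A share the same y with |EA| = 39.8 and A on the −x side, so A = (-39.800, 0.0000). ET is vertical with |ET| = 32.7 and T on the −y side, so T = (0.0000, -32.700). The virtual corner opposite E is at (-39.800, -32.700). Tangency of A1 to AP means the radius SP is perpendicular to AP and tangency of A1 to JT means the radius SJ is perpendicular to JT, with radius 5.0, so the center S sits 5.0 in from both sides at S = (-34.800, -27.700). That places the tangent points at P = (-39.800, -27.700) on AP and J = (-34.800, -32.700) on JT. Then |EP| = |P − E| = 48.491.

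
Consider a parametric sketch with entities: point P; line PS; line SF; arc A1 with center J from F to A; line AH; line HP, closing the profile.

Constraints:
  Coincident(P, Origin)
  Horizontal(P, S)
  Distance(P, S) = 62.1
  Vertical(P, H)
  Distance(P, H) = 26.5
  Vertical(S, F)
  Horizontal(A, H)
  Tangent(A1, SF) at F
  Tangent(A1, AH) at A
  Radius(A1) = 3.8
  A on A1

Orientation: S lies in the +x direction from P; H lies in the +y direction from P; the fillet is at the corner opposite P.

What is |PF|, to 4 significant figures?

66.12

P is at the origin; PS is horizontal with |PS| = 62.1 and S on the +x side, so S = (62.10, 0.000). PH is vertical with |PH| = 26.5 and H on the +y side, so H = (0.000, 26.50). The virtual corner opposite P is at (62.10, 26.50). Since A1 is tangent to SF there, JF ⟂ SF and since A1 is tangent to AH there, JA ⟂ AH, with radius 3.8, so the center J sits 3.8 in from both sides at J = (58.30, 22.70). That places the tangent points at F = (62.10, 22.70) on SF and A = (58.30, 26.50) on AH. Then |PF| = |F − P| = 66.12.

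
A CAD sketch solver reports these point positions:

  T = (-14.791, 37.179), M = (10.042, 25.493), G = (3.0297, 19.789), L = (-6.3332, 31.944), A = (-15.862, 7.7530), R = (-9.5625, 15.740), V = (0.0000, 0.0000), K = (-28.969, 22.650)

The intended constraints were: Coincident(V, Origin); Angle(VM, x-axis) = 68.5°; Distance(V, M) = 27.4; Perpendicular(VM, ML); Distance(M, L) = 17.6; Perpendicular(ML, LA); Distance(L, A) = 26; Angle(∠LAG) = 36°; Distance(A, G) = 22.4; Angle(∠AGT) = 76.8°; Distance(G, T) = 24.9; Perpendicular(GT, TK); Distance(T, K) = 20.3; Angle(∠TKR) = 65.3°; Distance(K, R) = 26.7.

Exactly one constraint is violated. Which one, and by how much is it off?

Distance(K, R) = 26.7 — off by 6.10.

V = (0.00, 0.00) ✓; VM at 68.50° ✓; |VM| = 27.40 ✓; ∠(VM, ML) = 90.00° ✓; |ML| = 17.60 ✓; ∠(ML, LA) = 90.00° ✓; |LA| = 26.00 ✓; ∠LAG = 36.00° ✓; |AG| = 22.40 ✓; ∠AGT = 76.80° ✓; |GT| = 24.90 ✓; ∠(GT, TK) = 90.00° ✓; |TK| = 20.30 ✓; ∠TKR = 65.30° ✓; |KR| = 20.60 ✗.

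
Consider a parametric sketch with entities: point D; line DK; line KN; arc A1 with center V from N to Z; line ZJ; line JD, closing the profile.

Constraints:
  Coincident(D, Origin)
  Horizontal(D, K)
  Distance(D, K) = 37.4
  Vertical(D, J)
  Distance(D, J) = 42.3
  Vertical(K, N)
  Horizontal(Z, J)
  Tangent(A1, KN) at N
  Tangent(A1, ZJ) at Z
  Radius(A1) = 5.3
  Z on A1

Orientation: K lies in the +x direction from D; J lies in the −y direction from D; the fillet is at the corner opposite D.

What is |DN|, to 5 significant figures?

52.610

D is at the origin; DK is horizontal with |DK| = 37.4 and K on the +x side, so K = (37.400, 0.0000). DJ is vertical with |DJ| = 42.3 and J on the −y side, so J = (0.0000, -42.300). The virtual corner opposite D is at (37.400, -42.300). Tangency of A1 to KN means the radius VN is perpendicular to KN and A1 meets ZJ tangentially, so VZ is at right angles to ZJ, with radius 5.3, so the center V sits 5.3 in from both sides at V = (32.100, -37.000). That places the tangent points at N = (37.400, -37.000) on KN and Z = (32.100, -42.300) on ZJ. Then |DN| = |N − D| = 52.610.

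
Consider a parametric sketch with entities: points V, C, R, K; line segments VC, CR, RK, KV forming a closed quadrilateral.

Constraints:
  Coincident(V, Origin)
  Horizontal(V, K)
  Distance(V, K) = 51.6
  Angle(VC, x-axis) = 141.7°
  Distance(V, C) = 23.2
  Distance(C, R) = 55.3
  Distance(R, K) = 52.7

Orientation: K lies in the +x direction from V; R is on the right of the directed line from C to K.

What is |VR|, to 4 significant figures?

34.54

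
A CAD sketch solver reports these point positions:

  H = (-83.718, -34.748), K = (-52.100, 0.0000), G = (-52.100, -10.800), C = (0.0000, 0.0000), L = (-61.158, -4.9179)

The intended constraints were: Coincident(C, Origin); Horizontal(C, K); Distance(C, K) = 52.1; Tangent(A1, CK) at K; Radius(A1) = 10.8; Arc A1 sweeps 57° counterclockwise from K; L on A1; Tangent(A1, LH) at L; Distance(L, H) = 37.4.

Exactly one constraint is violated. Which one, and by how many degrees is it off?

Tangent(A1, LH) at L — off by 4.10°.

C = (0.00, 0.00) ✓; C.y = 0.00, K.y = 0.00 ✓; |CK| = 52.10 ✓; ∠(GK, KC) = 90.00° ✓; |GK| = 10.80 ✓; bearing(G→L) − bearing(G→K) = 57.00° ✓; |GL| = 10.80 ✓; ∠(GL, LH) = 94.10° ✗; |LH| = 37.40 ✓.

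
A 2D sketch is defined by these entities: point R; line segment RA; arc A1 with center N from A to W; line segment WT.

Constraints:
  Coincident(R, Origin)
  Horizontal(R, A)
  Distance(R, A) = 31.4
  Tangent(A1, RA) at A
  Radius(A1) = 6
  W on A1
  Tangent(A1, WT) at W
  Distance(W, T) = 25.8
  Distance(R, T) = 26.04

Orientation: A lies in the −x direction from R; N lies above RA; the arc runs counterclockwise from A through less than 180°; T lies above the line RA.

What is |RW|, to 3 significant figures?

26.7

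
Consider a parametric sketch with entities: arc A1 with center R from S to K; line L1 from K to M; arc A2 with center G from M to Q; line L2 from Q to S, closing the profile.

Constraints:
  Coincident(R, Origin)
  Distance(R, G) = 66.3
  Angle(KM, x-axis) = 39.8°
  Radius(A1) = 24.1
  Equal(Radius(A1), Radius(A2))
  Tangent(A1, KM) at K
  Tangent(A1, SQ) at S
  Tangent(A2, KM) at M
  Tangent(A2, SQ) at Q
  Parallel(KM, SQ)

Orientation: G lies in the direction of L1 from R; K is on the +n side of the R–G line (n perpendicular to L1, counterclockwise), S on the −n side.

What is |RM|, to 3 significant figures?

70.5

The slot axis is L1's direction at 39.8°, so u = (cos 39.8°, sin 39.8°) = (0.768, 0.640) and n = (−sin 39.8°, cos 39.8°) = (-0.640, 0.768). R is at the origin and G lies 66.3 along u from R, so G = 66.3·u = (50.9, 42.4). Tangency of A1 to both parallel lines with radius 24.1 puts K and S at R ± 24.1·n: K = (-15.4, 18.5), S = (15.4, -18.5). Equal radii place M and Q the same way about G: M = G + 24.1·n = (35.5, 61.0), Q = G − 24.1·n = (66.4, 23.9). Then |RM| = |M − R| = 70.5.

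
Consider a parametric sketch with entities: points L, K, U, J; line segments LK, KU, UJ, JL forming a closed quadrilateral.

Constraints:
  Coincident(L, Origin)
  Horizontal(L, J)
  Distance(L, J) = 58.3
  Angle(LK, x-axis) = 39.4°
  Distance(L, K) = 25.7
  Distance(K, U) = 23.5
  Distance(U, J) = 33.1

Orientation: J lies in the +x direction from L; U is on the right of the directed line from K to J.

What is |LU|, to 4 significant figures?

26.61

L is at the origin; LJ is horizontal with |LJ| = 58.3 and J in +x, so J = (58.3, 0). LK runs at 39.4° with |LK| = 25.7, so K = (19.86, 16.31). U is determined by |KU| = 23.5 and |UJ| = 33.1 together: it lies at the intersection of circle(K, 23.5) and circle(J, 33.1). With |KJ| = 41.76, the foot of the radical line on KJ is 14.37 from K and the perpendicular offset is √(23.5² − 14.37²) = 18.59. Taking the right-of-KJ solution: U = (25.83, -6.417).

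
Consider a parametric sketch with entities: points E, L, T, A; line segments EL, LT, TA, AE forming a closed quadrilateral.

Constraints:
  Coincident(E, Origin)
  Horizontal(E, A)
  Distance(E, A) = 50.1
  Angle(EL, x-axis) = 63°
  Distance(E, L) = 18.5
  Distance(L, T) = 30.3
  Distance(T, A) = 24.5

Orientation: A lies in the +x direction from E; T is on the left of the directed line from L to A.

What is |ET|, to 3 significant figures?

43.9

Checks: |LT| = 30.30 ✓; |TA| = 24.50 ✓.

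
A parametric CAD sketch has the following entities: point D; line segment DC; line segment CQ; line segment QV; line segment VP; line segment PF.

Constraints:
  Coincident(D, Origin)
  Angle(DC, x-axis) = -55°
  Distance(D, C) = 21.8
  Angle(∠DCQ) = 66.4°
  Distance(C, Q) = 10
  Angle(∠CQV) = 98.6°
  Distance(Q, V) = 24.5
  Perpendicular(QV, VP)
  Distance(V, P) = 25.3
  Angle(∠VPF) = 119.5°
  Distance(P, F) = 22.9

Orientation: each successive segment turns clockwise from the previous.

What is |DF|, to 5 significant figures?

35.638

D is at the origin; DC runs at -55.0° with length 21.8, so C = (12.504, -17.858). ∠DCQ = 66.4° gives CQ at -168.60° from the x-axis; with |CQ| = 10.0, Q = (2.7013, -19.834). ∠CQV = 98.6° gives QV at 110.00° from the x-axis; with |QV| = 24.5, V = (-5.6782, 3.1884). QV is perpendicular to VP, so VP runs at 20.000°; with |VP| = 25.3, P = (18.096, 11.841). ∠VPF = 119.5° gives PF at -40.500° from the x-axis; with |PF| = 22.9, F = (35.509, -3.0309). Then |DF| = |F − D| = 35.638.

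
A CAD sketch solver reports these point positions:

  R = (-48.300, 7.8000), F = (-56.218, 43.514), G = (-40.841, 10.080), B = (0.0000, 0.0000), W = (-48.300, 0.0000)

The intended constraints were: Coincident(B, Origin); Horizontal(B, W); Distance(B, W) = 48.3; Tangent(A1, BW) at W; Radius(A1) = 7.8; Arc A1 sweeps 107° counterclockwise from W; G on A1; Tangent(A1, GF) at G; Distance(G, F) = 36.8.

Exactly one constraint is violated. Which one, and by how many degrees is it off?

Tangent(A1, GF) at G — off by 7.70°.

B = (0.00, 0.00) ✓; B.y = 0.00, W.y = 0.00 ✓; |BW| = 48.30 ✓; ∠(RW, WB) = 90.00° ✓; |RW| = 7.800 ✓; bearing(R→G) − bearing(R→W) = 107.0° ✓; |RG| = 7.800 ✓; ∠(RG, GF) = 82.30° ✗; |GF| = 36.80 ✓.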